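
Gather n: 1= 1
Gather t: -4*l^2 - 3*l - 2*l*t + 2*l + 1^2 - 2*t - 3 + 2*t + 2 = -4*l^2 - 2*l*t - l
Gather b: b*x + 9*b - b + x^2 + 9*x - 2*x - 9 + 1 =b*(x + 8) + x^2 + 7*x - 8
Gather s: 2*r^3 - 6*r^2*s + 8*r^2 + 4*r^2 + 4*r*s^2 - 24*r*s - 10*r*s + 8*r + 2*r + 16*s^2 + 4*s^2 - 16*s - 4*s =2*r^3 + 12*r^2 + 10*r + s^2*(4*r + 20) + s*(-6*r^2 - 34*r - 20)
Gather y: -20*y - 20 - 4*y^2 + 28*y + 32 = -4*y^2 + 8*y + 12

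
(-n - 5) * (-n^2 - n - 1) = n^3 + 6*n^2 + 6*n + 5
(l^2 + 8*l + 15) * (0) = 0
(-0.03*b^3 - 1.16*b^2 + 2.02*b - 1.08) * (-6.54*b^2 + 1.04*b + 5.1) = 0.1962*b^5 + 7.5552*b^4 - 14.5702*b^3 + 3.248*b^2 + 9.1788*b - 5.508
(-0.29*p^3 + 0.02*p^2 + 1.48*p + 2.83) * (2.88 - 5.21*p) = 1.5109*p^4 - 0.9394*p^3 - 7.6532*p^2 - 10.4819*p + 8.1504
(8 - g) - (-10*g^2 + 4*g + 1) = 10*g^2 - 5*g + 7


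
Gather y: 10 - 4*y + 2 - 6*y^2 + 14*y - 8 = -6*y^2 + 10*y + 4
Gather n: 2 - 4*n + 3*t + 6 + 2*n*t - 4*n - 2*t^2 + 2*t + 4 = n*(2*t - 8) - 2*t^2 + 5*t + 12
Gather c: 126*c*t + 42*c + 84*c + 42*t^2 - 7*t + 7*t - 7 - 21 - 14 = c*(126*t + 126) + 42*t^2 - 42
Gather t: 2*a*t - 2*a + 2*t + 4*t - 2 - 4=-2*a + t*(2*a + 6) - 6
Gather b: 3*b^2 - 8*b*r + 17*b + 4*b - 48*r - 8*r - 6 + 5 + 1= 3*b^2 + b*(21 - 8*r) - 56*r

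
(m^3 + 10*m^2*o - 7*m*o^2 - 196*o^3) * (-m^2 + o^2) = -m^5 - 10*m^4*o + 8*m^3*o^2 + 206*m^2*o^3 - 7*m*o^4 - 196*o^5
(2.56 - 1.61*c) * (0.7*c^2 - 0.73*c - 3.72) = -1.127*c^3 + 2.9673*c^2 + 4.1204*c - 9.5232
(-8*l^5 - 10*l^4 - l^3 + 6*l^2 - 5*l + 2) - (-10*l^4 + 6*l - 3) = -8*l^5 - l^3 + 6*l^2 - 11*l + 5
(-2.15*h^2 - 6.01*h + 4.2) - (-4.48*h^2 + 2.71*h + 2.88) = 2.33*h^2 - 8.72*h + 1.32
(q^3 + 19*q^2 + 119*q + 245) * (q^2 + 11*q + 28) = q^5 + 30*q^4 + 356*q^3 + 2086*q^2 + 6027*q + 6860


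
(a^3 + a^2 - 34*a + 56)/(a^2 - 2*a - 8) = (a^2 + 5*a - 14)/(a + 2)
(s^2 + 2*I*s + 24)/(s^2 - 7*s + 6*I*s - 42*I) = (s - 4*I)/(s - 7)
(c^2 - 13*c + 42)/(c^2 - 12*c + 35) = (c - 6)/(c - 5)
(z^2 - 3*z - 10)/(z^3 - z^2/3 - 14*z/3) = 3*(z - 5)/(z*(3*z - 7))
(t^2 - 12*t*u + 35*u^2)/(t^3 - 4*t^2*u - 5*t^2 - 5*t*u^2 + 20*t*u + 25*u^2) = (t - 7*u)/(t^2 + t*u - 5*t - 5*u)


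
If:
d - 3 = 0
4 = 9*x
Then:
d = 3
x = 4/9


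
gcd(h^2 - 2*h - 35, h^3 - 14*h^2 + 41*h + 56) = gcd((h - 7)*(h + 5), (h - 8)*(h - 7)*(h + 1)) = h - 7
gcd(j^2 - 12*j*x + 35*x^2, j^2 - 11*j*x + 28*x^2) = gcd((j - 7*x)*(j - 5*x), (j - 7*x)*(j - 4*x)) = -j + 7*x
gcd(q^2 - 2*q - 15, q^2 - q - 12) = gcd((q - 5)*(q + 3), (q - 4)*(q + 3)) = q + 3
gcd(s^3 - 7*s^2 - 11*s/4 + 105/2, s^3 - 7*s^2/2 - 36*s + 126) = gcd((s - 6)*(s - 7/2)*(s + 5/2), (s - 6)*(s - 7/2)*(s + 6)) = s^2 - 19*s/2 + 21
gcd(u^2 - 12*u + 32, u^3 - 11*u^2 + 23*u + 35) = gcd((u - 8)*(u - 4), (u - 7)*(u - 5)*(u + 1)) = 1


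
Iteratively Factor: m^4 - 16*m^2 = (m - 4)*(m^3 + 4*m^2) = m*(m - 4)*(m^2 + 4*m) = m*(m - 4)*(m + 4)*(m)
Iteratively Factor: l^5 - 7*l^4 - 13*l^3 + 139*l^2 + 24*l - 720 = (l + 3)*(l^4 - 10*l^3 + 17*l^2 + 88*l - 240) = (l - 4)*(l + 3)*(l^3 - 6*l^2 - 7*l + 60) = (l - 4)^2*(l + 3)*(l^2 - 2*l - 15) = (l - 4)^2*(l + 3)^2*(l - 5)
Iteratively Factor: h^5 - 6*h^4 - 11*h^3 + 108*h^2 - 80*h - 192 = (h - 3)*(h^4 - 3*h^3 - 20*h^2 + 48*h + 64) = (h - 3)*(h + 4)*(h^3 - 7*h^2 + 8*h + 16) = (h - 3)*(h + 1)*(h + 4)*(h^2 - 8*h + 16) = (h - 4)*(h - 3)*(h + 1)*(h + 4)*(h - 4)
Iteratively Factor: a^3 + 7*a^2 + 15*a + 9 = (a + 1)*(a^2 + 6*a + 9) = (a + 1)*(a + 3)*(a + 3)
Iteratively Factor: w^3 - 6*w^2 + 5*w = (w - 1)*(w^2 - 5*w) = (w - 5)*(w - 1)*(w)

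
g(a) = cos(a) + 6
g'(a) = -sin(a)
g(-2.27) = 5.36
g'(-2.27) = 0.77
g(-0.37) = 6.93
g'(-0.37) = 0.36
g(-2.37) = 5.28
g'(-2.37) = 0.70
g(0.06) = 7.00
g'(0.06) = -0.06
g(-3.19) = 5.00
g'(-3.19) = -0.05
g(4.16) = 5.48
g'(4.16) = 0.85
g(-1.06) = 6.49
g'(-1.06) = 0.87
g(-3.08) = 5.00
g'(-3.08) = 0.06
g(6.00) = 6.96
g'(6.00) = 0.28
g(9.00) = 5.09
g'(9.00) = -0.41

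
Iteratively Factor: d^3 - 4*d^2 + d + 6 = (d + 1)*(d^2 - 5*d + 6) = (d - 2)*(d + 1)*(d - 3)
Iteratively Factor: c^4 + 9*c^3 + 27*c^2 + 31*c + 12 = (c + 1)*(c^3 + 8*c^2 + 19*c + 12) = (c + 1)*(c + 4)*(c^2 + 4*c + 3) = (c + 1)^2*(c + 4)*(c + 3)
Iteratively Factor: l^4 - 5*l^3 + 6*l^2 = (l)*(l^3 - 5*l^2 + 6*l) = l*(l - 2)*(l^2 - 3*l) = l^2*(l - 2)*(l - 3)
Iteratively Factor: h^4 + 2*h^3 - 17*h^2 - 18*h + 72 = (h + 3)*(h^3 - h^2 - 14*h + 24) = (h - 2)*(h + 3)*(h^2 + h - 12) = (h - 3)*(h - 2)*(h + 3)*(h + 4)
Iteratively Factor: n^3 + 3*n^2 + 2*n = (n)*(n^2 + 3*n + 2) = n*(n + 1)*(n + 2)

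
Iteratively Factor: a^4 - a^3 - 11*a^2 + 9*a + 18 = (a - 3)*(a^3 + 2*a^2 - 5*a - 6) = (a - 3)*(a - 2)*(a^2 + 4*a + 3) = (a - 3)*(a - 2)*(a + 3)*(a + 1)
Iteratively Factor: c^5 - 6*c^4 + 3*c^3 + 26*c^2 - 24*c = (c - 3)*(c^4 - 3*c^3 - 6*c^2 + 8*c) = (c - 4)*(c - 3)*(c^3 + c^2 - 2*c) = (c - 4)*(c - 3)*(c - 1)*(c^2 + 2*c) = (c - 4)*(c - 3)*(c - 1)*(c + 2)*(c)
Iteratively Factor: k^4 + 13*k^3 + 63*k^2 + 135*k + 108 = (k + 3)*(k^3 + 10*k^2 + 33*k + 36) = (k + 3)*(k + 4)*(k^2 + 6*k + 9) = (k + 3)^2*(k + 4)*(k + 3)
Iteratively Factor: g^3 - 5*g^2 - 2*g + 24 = (g - 3)*(g^2 - 2*g - 8) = (g - 4)*(g - 3)*(g + 2)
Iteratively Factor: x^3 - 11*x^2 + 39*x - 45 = (x - 3)*(x^2 - 8*x + 15) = (x - 3)^2*(x - 5)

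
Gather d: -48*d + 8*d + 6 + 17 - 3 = 20 - 40*d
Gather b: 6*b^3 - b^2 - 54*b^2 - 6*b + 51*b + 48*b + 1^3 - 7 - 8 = 6*b^3 - 55*b^2 + 93*b - 14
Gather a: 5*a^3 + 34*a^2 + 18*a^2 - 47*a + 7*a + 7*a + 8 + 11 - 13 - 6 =5*a^3 + 52*a^2 - 33*a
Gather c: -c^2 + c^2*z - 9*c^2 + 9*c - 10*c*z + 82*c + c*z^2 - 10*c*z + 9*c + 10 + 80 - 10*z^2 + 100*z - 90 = c^2*(z - 10) + c*(z^2 - 20*z + 100) - 10*z^2 + 100*z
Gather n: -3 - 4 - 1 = -8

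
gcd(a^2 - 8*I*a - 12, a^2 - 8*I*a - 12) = a^2 - 8*I*a - 12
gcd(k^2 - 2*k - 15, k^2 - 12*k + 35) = k - 5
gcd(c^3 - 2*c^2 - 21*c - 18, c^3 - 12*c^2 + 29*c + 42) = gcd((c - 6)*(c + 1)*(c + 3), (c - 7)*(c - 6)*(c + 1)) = c^2 - 5*c - 6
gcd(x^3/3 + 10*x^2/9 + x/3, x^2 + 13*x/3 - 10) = 1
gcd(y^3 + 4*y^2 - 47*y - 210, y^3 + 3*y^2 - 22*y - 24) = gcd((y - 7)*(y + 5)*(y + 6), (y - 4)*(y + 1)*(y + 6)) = y + 6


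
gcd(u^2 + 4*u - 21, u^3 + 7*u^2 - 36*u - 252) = u + 7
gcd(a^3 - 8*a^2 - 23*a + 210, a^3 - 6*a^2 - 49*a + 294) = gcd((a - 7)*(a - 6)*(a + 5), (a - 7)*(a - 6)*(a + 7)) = a^2 - 13*a + 42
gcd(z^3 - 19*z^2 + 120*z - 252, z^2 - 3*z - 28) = z - 7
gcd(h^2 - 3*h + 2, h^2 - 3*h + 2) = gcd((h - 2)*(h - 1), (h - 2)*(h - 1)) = h^2 - 3*h + 2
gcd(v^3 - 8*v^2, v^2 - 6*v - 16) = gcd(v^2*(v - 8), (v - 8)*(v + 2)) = v - 8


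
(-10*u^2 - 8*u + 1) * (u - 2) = -10*u^3 + 12*u^2 + 17*u - 2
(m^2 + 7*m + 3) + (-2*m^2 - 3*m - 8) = -m^2 + 4*m - 5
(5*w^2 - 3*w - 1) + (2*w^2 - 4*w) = 7*w^2 - 7*w - 1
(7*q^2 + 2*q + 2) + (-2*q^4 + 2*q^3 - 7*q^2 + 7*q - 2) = -2*q^4 + 2*q^3 + 9*q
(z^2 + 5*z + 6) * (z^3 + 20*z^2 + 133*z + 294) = z^5 + 25*z^4 + 239*z^3 + 1079*z^2 + 2268*z + 1764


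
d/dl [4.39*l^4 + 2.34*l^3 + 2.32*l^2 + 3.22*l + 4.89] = 17.56*l^3 + 7.02*l^2 + 4.64*l + 3.22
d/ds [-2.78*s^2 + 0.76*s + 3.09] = 0.76 - 5.56*s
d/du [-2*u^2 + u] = 1 - 4*u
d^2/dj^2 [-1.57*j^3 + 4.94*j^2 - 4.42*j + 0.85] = 9.88 - 9.42*j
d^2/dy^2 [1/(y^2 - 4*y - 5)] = 2*(y^2 - 4*y - 4*(y - 2)^2 - 5)/(-y^2 + 4*y + 5)^3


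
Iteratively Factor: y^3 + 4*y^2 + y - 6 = (y + 3)*(y^2 + y - 2) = (y - 1)*(y + 3)*(y + 2)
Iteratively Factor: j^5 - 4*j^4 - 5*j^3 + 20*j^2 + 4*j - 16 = (j - 4)*(j^4 - 5*j^2 + 4) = (j - 4)*(j + 1)*(j^3 - j^2 - 4*j + 4) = (j - 4)*(j + 1)*(j + 2)*(j^2 - 3*j + 2) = (j - 4)*(j - 2)*(j + 1)*(j + 2)*(j - 1)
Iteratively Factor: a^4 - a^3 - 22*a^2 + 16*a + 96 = (a + 2)*(a^3 - 3*a^2 - 16*a + 48) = (a - 3)*(a + 2)*(a^2 - 16) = (a - 3)*(a + 2)*(a + 4)*(a - 4)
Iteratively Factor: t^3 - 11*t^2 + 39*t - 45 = (t - 5)*(t^2 - 6*t + 9) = (t - 5)*(t - 3)*(t - 3)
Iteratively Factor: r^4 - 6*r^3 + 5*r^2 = (r - 1)*(r^3 - 5*r^2) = (r - 5)*(r - 1)*(r^2) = r*(r - 5)*(r - 1)*(r)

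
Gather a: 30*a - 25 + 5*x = 30*a + 5*x - 25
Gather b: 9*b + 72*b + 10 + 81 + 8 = 81*b + 99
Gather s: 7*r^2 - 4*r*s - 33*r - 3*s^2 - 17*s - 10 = 7*r^2 - 33*r - 3*s^2 + s*(-4*r - 17) - 10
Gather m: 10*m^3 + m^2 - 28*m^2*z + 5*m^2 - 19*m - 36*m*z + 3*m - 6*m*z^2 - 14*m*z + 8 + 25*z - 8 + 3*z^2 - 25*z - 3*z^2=10*m^3 + m^2*(6 - 28*z) + m*(-6*z^2 - 50*z - 16)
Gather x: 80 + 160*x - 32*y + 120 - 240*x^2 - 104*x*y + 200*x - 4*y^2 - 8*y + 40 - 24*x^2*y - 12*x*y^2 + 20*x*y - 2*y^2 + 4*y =x^2*(-24*y - 240) + x*(-12*y^2 - 84*y + 360) - 6*y^2 - 36*y + 240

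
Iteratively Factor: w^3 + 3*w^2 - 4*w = (w)*(w^2 + 3*w - 4) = w*(w - 1)*(w + 4)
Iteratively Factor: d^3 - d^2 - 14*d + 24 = (d - 3)*(d^2 + 2*d - 8) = (d - 3)*(d - 2)*(d + 4)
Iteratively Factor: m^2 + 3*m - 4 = (m + 4)*(m - 1)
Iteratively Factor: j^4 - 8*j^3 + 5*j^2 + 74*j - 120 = (j + 3)*(j^3 - 11*j^2 + 38*j - 40) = (j - 5)*(j + 3)*(j^2 - 6*j + 8) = (j - 5)*(j - 2)*(j + 3)*(j - 4)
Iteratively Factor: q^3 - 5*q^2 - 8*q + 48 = (q + 3)*(q^2 - 8*q + 16) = (q - 4)*(q + 3)*(q - 4)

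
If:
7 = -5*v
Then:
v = -7/5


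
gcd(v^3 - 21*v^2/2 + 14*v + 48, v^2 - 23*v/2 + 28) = v - 8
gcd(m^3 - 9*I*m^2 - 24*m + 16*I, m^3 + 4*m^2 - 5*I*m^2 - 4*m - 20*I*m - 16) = m^2 - 5*I*m - 4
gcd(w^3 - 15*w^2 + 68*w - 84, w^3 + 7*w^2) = 1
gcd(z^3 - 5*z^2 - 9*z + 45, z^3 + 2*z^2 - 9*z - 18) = z^2 - 9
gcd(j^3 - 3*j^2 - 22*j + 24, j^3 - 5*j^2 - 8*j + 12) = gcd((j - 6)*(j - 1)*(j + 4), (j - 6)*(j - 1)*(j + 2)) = j^2 - 7*j + 6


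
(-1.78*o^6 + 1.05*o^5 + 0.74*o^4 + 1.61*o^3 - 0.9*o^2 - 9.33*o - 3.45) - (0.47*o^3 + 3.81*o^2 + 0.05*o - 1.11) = -1.78*o^6 + 1.05*o^5 + 0.74*o^4 + 1.14*o^3 - 4.71*o^2 - 9.38*o - 2.34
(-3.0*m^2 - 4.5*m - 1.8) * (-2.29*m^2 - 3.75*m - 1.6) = 6.87*m^4 + 21.555*m^3 + 25.797*m^2 + 13.95*m + 2.88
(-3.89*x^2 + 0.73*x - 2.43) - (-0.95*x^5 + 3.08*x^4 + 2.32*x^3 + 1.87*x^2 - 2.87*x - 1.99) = 0.95*x^5 - 3.08*x^4 - 2.32*x^3 - 5.76*x^2 + 3.6*x - 0.44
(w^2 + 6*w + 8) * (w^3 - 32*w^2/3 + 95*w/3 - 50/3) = w^5 - 14*w^4/3 - 73*w^3/3 + 88*w^2 + 460*w/3 - 400/3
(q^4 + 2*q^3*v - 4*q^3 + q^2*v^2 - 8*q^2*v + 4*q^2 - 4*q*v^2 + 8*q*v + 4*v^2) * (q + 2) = q^5 + 2*q^4*v - 2*q^4 + q^3*v^2 - 4*q^3*v - 4*q^3 - 2*q^2*v^2 - 8*q^2*v + 8*q^2 - 4*q*v^2 + 16*q*v + 8*v^2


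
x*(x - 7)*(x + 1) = x^3 - 6*x^2 - 7*x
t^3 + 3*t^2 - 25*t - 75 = (t - 5)*(t + 3)*(t + 5)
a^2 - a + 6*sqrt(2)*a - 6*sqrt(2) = (a - 1)*(a + 6*sqrt(2))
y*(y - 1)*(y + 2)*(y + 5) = y^4 + 6*y^3 + 3*y^2 - 10*y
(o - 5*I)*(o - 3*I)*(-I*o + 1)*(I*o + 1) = o^4 - 8*I*o^3 - 14*o^2 - 8*I*o - 15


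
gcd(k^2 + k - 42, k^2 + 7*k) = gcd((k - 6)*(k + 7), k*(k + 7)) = k + 7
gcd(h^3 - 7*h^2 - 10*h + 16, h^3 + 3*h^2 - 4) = h^2 + h - 2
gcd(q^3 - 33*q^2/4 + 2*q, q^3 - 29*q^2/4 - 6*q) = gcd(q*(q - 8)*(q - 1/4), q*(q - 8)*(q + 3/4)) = q^2 - 8*q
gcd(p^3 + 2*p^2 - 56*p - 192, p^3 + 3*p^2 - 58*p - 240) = p^2 - 2*p - 48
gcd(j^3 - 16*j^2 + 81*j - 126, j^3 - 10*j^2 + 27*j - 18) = j^2 - 9*j + 18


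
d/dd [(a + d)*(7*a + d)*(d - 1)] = 7*a^2 + 16*a*d - 8*a + 3*d^2 - 2*d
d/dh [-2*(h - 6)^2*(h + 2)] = 2*(2 - 3*h)*(h - 6)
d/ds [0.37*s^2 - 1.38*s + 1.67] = 0.74*s - 1.38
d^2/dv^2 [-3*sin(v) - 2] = 3*sin(v)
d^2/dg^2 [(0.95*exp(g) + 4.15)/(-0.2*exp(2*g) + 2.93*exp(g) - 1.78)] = (-0.038*exp(4*g) - 1.2207*exp(3*g) + 9.3249*exp(2*g) - 34.672365*exp(g) - 24.65389)*exp(g)/(0.008*exp(6*g) - 0.3516*exp(5*g) + 5.36454*exp(4*g) - 31.412237*exp(3*g) + 47.744406*exp(2*g) - 27.850236*exp(g) + 5.639752)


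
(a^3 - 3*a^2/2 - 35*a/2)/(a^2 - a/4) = 2*(2*a^2 - 3*a - 35)/(4*a - 1)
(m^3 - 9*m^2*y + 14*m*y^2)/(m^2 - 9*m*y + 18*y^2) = m*(m^2 - 9*m*y + 14*y^2)/(m^2 - 9*m*y + 18*y^2)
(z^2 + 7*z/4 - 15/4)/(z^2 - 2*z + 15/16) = 4*(z + 3)/(4*z - 3)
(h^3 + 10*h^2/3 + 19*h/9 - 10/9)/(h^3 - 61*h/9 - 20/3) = (3*h^2 + 5*h - 2)/(3*h^2 - 5*h - 12)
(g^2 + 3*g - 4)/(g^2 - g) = (g + 4)/g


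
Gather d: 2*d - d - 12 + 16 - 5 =d - 1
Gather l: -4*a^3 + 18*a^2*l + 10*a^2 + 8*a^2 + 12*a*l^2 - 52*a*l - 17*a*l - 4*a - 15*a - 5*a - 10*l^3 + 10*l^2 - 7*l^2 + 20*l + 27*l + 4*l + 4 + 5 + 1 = -4*a^3 + 18*a^2 - 24*a - 10*l^3 + l^2*(12*a + 3) + l*(18*a^2 - 69*a + 51) + 10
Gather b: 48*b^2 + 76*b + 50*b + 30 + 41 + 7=48*b^2 + 126*b + 78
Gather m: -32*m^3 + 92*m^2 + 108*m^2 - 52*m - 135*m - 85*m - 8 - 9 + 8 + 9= -32*m^3 + 200*m^2 - 272*m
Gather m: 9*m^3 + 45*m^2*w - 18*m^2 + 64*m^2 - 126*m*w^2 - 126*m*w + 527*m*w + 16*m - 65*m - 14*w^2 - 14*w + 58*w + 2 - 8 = 9*m^3 + m^2*(45*w + 46) + m*(-126*w^2 + 401*w - 49) - 14*w^2 + 44*w - 6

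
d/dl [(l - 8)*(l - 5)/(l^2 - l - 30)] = 2*(6*l^2 - 70*l + 215)/(l^4 - 2*l^3 - 59*l^2 + 60*l + 900)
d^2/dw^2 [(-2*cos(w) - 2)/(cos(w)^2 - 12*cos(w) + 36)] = 2*(187*cos(w)/4 + 14*cos(2*w) + cos(3*w)/4 - 16)/(cos(w) - 6)^4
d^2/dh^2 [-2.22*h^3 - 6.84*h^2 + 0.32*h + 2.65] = -13.32*h - 13.68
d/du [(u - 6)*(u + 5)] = 2*u - 1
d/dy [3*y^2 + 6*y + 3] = 6*y + 6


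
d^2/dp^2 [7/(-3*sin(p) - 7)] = 21*(3*sin(p)^2 - 7*sin(p) - 6)/(3*sin(p) + 7)^3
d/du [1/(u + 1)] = -1/(u + 1)^2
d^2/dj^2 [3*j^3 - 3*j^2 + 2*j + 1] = 18*j - 6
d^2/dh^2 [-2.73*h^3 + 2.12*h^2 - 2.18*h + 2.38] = 4.24 - 16.38*h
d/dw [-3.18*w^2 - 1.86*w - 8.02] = -6.36*w - 1.86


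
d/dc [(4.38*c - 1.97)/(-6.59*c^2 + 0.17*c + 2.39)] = (28.8642*c^2 - 25.9646*c + 10.8031)/(43.4281*c^4 - 2.2406*c^3 - 31.4713*c^2 + 0.8126*c + 5.7121)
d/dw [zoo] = 0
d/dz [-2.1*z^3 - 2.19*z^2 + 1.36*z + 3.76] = -6.3*z^2 - 4.38*z + 1.36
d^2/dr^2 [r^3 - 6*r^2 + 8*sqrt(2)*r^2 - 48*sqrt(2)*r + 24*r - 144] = 6*r - 12 + 16*sqrt(2)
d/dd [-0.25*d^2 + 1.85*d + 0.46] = 1.85 - 0.5*d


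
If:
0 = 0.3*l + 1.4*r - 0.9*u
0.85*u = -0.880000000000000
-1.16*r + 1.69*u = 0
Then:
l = 3.93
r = -1.51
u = -1.04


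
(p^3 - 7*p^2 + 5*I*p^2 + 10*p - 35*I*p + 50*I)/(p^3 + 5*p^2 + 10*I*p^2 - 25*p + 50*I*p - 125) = (p^2 - 7*p + 10)/(p^2 + 5*p*(1 + I) + 25*I)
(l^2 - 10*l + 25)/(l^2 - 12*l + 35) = (l - 5)/(l - 7)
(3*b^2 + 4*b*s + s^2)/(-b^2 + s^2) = (3*b + s)/(-b + s)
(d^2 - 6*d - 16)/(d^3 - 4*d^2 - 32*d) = (d + 2)/(d*(d + 4))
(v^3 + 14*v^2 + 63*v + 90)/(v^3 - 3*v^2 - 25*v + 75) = (v^2 + 9*v + 18)/(v^2 - 8*v + 15)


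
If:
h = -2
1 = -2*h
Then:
No Solution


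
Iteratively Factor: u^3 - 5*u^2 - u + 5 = (u - 5)*(u^2 - 1) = (u - 5)*(u + 1)*(u - 1)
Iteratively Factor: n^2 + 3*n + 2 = (n + 2)*(n + 1)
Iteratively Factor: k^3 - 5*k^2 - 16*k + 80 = (k - 5)*(k^2 - 16) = (k - 5)*(k + 4)*(k - 4)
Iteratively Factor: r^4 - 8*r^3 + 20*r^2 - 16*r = (r)*(r^3 - 8*r^2 + 20*r - 16) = r*(r - 4)*(r^2 - 4*r + 4) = r*(r - 4)*(r - 2)*(r - 2)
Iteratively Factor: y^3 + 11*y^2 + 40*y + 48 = (y + 4)*(y^2 + 7*y + 12) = (y + 3)*(y + 4)*(y + 4)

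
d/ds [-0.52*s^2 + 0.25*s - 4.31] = 0.25 - 1.04*s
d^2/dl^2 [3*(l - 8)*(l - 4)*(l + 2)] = 18*l - 60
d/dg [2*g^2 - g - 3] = 4*g - 1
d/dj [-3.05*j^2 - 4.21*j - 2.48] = -6.1*j - 4.21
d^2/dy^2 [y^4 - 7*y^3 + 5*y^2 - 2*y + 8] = 12*y^2 - 42*y + 10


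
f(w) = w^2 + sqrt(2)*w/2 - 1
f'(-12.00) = -23.29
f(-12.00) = 134.51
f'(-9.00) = -17.29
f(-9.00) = 73.64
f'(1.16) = 3.03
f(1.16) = 1.17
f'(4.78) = 10.27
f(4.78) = 25.23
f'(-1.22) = -1.73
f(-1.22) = -0.37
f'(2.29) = 5.29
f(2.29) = 5.86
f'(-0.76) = -0.81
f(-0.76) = -0.96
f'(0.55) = 1.81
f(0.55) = -0.31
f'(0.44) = 1.59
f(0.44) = -0.50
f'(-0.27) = 0.17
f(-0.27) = -1.12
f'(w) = 2*w + sqrt(2)/2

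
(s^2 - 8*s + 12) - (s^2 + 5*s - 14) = 26 - 13*s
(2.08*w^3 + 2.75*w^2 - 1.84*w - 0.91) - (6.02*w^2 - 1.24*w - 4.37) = 2.08*w^3 - 3.27*w^2 - 0.6*w + 3.46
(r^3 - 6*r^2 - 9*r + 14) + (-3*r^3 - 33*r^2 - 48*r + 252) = -2*r^3 - 39*r^2 - 57*r + 266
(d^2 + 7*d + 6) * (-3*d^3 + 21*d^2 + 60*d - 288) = -3*d^5 + 189*d^3 + 258*d^2 - 1656*d - 1728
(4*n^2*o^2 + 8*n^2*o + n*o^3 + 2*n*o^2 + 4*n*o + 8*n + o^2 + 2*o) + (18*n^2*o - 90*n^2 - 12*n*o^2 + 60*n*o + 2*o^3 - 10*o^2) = 4*n^2*o^2 + 26*n^2*o - 90*n^2 + n*o^3 - 10*n*o^2 + 64*n*o + 8*n + 2*o^3 - 9*o^2 + 2*o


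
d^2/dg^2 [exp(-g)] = exp(-g)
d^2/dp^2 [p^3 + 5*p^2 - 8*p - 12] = 6*p + 10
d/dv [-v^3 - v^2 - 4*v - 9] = -3*v^2 - 2*v - 4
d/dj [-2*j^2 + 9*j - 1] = 9 - 4*j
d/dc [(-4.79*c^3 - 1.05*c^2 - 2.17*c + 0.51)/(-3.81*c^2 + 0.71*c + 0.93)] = (18.2499*c^4 - 6.8018*c^3 - 22.3773*c^2 + 1.9332*c - 2.3802)/(14.5161*c^4 - 5.4102*c^3 - 6.5825*c^2 + 1.3206*c + 0.8649)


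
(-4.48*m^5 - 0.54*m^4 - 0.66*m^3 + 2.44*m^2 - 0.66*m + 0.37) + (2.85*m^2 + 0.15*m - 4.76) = -4.48*m^5 - 0.54*m^4 - 0.66*m^3 + 5.29*m^2 - 0.51*m - 4.39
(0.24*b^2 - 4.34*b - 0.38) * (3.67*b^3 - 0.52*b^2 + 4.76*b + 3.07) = 0.8808*b^5 - 16.0526*b^4 + 2.0046*b^3 - 19.724*b^2 - 15.1326*b - 1.1666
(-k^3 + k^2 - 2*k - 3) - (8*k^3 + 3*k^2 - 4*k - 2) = -9*k^3 - 2*k^2 + 2*k - 1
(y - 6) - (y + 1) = -7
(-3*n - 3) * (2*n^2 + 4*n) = -6*n^3 - 18*n^2 - 12*n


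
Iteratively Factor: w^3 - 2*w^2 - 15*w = (w)*(w^2 - 2*w - 15) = w*(w + 3)*(w - 5)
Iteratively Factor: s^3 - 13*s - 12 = (s - 4)*(s^2 + 4*s + 3) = (s - 4)*(s + 3)*(s + 1)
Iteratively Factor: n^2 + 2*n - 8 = (n + 4)*(n - 2)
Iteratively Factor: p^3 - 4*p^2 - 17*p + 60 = (p - 3)*(p^2 - p - 20) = (p - 5)*(p - 3)*(p + 4)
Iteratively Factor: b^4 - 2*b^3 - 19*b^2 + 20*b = (b - 5)*(b^3 + 3*b^2 - 4*b) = b*(b - 5)*(b^2 + 3*b - 4) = b*(b - 5)*(b + 4)*(b - 1)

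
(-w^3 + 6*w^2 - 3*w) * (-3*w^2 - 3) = 3*w^5 - 18*w^4 + 12*w^3 - 18*w^2 + 9*w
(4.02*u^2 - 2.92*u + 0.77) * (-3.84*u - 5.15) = -15.4368*u^3 - 9.4902*u^2 + 12.0812*u - 3.9655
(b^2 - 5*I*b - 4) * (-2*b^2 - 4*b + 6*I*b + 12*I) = -2*b^4 - 4*b^3 + 16*I*b^3 + 38*b^2 + 32*I*b^2 + 76*b - 24*I*b - 48*I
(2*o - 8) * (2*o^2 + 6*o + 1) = 4*o^3 - 4*o^2 - 46*o - 8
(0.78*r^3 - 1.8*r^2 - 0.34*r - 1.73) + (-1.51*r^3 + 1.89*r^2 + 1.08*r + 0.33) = -0.73*r^3 + 0.0899999999999999*r^2 + 0.74*r - 1.4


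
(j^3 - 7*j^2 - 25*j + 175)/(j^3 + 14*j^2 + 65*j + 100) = (j^2 - 12*j + 35)/(j^2 + 9*j + 20)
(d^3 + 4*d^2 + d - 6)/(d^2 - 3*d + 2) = (d^2 + 5*d + 6)/(d - 2)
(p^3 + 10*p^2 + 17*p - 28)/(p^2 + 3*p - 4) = p + 7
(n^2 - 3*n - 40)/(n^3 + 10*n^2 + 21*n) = (n^2 - 3*n - 40)/(n*(n^2 + 10*n + 21))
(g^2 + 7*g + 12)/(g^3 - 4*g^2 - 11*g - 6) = (g^2 + 7*g + 12)/(g^3 - 4*g^2 - 11*g - 6)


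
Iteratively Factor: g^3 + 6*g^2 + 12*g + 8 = (g + 2)*(g^2 + 4*g + 4) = (g + 2)^2*(g + 2)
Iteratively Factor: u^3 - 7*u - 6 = (u + 1)*(u^2 - u - 6) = (u + 1)*(u + 2)*(u - 3)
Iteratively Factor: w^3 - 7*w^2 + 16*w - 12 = (w - 2)*(w^2 - 5*w + 6) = (w - 3)*(w - 2)*(w - 2)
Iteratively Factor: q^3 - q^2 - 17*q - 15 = (q + 1)*(q^2 - 2*q - 15) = (q - 5)*(q + 1)*(q + 3)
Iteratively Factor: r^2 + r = (r + 1)*(r)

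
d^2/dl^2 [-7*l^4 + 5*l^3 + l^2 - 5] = -84*l^2 + 30*l + 2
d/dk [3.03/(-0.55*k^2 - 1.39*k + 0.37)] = (3.333*k + 4.2117)/(0.55*k^2 + 1.39*k - 0.37)^2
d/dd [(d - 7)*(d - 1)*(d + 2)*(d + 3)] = 4*d^3 - 9*d^2 - 54*d - 13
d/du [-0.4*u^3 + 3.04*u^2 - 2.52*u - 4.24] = -1.2*u^2 + 6.08*u - 2.52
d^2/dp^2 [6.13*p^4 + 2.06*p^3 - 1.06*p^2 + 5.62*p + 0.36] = 73.56*p^2 + 12.36*p - 2.12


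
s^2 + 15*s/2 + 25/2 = (s + 5/2)*(s + 5)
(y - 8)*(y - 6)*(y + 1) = y^3 - 13*y^2 + 34*y + 48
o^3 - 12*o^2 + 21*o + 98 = (o - 7)^2*(o + 2)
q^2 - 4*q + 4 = (q - 2)^2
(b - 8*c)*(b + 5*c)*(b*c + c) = b^3*c - 3*b^2*c^2 + b^2*c - 40*b*c^3 - 3*b*c^2 - 40*c^3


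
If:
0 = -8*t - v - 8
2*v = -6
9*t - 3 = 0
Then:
No Solution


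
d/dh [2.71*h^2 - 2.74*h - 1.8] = 5.42*h - 2.74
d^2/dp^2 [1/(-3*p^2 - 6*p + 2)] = 6*(3*p^2 + 6*p - 12*(p + 1)^2 - 2)/(3*p^2 + 6*p - 2)^3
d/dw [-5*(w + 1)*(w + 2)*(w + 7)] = -15*w^2 - 100*w - 115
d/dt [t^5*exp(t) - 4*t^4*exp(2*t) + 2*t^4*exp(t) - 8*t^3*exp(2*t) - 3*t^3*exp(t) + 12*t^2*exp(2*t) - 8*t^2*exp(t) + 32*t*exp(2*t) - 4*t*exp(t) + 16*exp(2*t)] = (t^5 - 8*t^4*exp(t) + 7*t^4 - 32*t^3*exp(t) + 5*t^3 - 17*t^2 + 88*t*exp(t) - 20*t + 64*exp(t) - 4)*exp(t)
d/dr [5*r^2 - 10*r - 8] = 10*r - 10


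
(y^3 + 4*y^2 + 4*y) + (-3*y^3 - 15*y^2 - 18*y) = -2*y^3 - 11*y^2 - 14*y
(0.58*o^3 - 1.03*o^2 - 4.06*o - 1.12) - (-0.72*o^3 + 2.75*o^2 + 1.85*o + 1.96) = 1.3*o^3 - 3.78*o^2 - 5.91*o - 3.08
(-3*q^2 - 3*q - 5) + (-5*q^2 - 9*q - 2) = -8*q^2 - 12*q - 7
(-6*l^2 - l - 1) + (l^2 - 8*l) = -5*l^2 - 9*l - 1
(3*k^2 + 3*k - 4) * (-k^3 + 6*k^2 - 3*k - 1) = -3*k^5 + 15*k^4 + 13*k^3 - 36*k^2 + 9*k + 4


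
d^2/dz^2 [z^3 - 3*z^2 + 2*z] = 6*z - 6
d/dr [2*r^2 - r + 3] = 4*r - 1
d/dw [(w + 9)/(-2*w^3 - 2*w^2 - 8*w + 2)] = (-w^3 - w^2 - 4*w + (w + 9)*(3*w^2 + 2*w + 4) + 1)/(2*(w^3 + w^2 + 4*w - 1)^2)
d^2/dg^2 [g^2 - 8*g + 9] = 2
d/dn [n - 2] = 1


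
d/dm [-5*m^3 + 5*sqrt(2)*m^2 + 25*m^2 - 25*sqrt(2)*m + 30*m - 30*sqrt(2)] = -15*m^2 + 10*sqrt(2)*m + 50*m - 25*sqrt(2) + 30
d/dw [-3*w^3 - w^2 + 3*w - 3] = -9*w^2 - 2*w + 3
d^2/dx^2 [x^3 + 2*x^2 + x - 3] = 6*x + 4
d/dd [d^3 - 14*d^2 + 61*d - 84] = 3*d^2 - 28*d + 61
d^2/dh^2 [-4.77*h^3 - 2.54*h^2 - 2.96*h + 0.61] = -28.62*h - 5.08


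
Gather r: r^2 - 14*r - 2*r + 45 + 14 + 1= r^2 - 16*r + 60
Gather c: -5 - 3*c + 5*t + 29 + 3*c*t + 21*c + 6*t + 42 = c*(3*t + 18) + 11*t + 66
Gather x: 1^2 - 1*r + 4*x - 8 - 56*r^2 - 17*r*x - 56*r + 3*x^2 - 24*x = -56*r^2 - 57*r + 3*x^2 + x*(-17*r - 20) - 7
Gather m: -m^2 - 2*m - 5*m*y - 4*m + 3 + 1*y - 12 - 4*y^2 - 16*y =-m^2 + m*(-5*y - 6) - 4*y^2 - 15*y - 9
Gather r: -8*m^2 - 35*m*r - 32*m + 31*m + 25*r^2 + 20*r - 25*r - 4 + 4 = -8*m^2 - m + 25*r^2 + r*(-35*m - 5)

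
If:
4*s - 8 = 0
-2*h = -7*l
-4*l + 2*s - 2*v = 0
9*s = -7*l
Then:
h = -9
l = -18/7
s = 2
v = 50/7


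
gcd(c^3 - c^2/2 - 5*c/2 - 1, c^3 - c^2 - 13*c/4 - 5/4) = c^2 + 3*c/2 + 1/2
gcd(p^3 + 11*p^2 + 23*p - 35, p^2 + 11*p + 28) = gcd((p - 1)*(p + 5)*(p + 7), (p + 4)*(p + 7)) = p + 7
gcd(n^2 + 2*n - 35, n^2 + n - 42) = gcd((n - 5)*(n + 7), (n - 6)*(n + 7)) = n + 7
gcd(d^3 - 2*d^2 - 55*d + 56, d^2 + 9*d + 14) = d + 7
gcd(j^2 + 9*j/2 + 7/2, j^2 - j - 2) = j + 1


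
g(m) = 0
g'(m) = 0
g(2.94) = 0.00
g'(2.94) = 0.00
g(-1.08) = 0.00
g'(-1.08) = 0.00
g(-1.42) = 0.00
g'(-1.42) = 0.00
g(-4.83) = 0.00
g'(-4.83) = 0.00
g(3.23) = 0.00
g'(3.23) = 0.00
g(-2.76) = 0.00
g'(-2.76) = 0.00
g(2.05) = 0.00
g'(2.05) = 0.00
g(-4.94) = 0.00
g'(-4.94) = 0.00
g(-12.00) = 0.00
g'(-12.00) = 0.00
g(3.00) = 0.00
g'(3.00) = 0.00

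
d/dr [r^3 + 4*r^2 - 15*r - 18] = 3*r^2 + 8*r - 15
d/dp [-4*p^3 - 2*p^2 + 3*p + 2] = -12*p^2 - 4*p + 3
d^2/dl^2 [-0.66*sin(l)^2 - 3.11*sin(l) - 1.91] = 3.11*sin(l) - 1.32*cos(2*l)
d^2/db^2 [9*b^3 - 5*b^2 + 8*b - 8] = 54*b - 10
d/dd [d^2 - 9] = 2*d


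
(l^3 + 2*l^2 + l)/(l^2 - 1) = l*(l + 1)/(l - 1)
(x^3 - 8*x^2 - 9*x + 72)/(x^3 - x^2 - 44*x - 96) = (x - 3)/(x + 4)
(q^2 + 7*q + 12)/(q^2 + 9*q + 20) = (q + 3)/(q + 5)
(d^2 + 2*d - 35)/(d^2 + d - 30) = (d + 7)/(d + 6)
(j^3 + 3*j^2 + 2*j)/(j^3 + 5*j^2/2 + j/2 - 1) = 2*j/(2*j - 1)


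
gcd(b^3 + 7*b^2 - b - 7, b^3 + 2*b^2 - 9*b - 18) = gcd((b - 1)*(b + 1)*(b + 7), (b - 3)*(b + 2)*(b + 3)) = 1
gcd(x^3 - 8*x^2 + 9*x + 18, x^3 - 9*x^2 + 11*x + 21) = x^2 - 2*x - 3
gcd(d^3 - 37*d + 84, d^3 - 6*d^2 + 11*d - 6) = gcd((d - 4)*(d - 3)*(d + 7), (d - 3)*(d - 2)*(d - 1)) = d - 3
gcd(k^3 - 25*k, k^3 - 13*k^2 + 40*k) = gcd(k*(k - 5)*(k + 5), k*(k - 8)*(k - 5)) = k^2 - 5*k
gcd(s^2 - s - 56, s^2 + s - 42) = s + 7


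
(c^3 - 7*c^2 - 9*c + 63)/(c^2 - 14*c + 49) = (c^2 - 9)/(c - 7)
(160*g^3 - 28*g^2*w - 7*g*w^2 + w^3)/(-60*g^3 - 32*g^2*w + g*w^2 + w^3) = (32*g^2 - 12*g*w + w^2)/(-12*g^2 - 4*g*w + w^2)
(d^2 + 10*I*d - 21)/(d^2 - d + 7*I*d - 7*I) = (d + 3*I)/(d - 1)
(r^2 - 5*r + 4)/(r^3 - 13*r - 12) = (r - 1)/(r^2 + 4*r + 3)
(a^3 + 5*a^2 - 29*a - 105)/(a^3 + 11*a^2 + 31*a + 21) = (a - 5)/(a + 1)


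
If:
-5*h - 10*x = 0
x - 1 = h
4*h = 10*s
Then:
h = -2/3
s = -4/15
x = 1/3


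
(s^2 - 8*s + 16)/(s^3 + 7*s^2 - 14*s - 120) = (s - 4)/(s^2 + 11*s + 30)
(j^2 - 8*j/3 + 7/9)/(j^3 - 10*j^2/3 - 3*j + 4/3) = (j - 7/3)/(j^2 - 3*j - 4)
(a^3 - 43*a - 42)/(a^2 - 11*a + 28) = (a^2 + 7*a + 6)/(a - 4)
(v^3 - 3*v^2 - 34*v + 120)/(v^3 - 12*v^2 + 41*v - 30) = (v^2 + 2*v - 24)/(v^2 - 7*v + 6)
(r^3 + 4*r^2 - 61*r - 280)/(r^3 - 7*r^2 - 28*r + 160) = (r + 7)/(r - 4)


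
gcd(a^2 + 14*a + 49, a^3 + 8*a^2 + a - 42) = a + 7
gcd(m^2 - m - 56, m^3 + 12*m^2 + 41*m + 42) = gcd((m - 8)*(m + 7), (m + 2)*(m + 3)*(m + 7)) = m + 7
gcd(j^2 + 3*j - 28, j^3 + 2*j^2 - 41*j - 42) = j + 7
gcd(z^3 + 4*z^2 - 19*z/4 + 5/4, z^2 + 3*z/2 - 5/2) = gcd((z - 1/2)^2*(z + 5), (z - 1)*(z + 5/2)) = 1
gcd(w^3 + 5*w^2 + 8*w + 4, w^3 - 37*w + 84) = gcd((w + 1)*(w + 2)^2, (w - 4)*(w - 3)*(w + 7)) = 1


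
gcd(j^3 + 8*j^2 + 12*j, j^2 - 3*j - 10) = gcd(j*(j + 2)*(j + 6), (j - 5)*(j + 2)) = j + 2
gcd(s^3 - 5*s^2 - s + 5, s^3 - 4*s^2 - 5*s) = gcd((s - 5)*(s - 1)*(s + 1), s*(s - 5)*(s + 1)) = s^2 - 4*s - 5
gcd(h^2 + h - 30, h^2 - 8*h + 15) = h - 5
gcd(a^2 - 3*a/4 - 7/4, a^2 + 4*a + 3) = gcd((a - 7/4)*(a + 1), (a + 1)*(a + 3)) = a + 1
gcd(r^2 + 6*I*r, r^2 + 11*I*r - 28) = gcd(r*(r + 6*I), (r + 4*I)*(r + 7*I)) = 1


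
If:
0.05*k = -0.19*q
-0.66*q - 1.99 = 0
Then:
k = 11.46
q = -3.02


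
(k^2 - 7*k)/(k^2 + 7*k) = (k - 7)/(k + 7)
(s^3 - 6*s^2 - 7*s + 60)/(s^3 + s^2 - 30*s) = (s^2 - s - 12)/(s*(s + 6))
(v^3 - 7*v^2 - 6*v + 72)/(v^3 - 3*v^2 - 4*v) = (v^2 - 3*v - 18)/(v*(v + 1))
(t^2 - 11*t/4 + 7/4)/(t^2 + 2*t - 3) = (t - 7/4)/(t + 3)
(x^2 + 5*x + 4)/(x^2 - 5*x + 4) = (x^2 + 5*x + 4)/(x^2 - 5*x + 4)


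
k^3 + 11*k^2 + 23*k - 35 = (k - 1)*(k + 5)*(k + 7)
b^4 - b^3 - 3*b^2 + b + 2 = (b - 2)*(b - 1)*(b + 1)^2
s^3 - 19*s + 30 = (s - 3)*(s - 2)*(s + 5)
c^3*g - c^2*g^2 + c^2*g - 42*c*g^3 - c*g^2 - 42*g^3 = (c - 7*g)*(c + 6*g)*(c*g + g)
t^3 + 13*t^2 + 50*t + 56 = (t + 2)*(t + 4)*(t + 7)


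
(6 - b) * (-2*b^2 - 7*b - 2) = 2*b^3 - 5*b^2 - 40*b - 12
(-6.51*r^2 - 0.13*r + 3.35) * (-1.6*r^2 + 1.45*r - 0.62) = 10.416*r^4 - 9.2315*r^3 - 1.5123*r^2 + 4.9381*r - 2.077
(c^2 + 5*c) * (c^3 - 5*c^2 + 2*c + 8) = c^5 - 23*c^3 + 18*c^2 + 40*c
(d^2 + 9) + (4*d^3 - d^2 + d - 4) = 4*d^3 + d + 5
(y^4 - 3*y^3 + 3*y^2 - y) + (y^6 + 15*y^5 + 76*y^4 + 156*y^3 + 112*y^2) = y^6 + 15*y^5 + 77*y^4 + 153*y^3 + 115*y^2 - y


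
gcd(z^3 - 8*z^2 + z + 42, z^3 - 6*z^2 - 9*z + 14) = z^2 - 5*z - 14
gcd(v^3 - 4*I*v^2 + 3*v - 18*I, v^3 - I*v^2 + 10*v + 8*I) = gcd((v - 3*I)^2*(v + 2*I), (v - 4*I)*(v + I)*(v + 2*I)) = v + 2*I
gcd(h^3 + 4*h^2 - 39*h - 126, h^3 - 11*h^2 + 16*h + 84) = h - 6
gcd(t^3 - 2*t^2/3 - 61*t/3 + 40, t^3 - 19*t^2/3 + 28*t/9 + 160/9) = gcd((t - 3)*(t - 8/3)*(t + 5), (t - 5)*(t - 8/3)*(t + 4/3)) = t - 8/3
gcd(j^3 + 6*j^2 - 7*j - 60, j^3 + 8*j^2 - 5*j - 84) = j^2 + j - 12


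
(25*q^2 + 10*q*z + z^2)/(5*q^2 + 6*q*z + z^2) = (5*q + z)/(q + z)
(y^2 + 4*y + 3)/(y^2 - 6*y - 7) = (y + 3)/(y - 7)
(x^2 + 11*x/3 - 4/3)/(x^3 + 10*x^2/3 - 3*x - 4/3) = (3*x - 1)/(3*x^2 - 2*x - 1)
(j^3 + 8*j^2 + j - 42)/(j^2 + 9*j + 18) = (j^2 + 5*j - 14)/(j + 6)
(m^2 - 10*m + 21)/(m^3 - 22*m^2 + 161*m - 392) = (m - 3)/(m^2 - 15*m + 56)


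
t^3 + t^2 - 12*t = t*(t - 3)*(t + 4)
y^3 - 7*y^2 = y^2*(y - 7)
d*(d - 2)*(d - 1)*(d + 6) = d^4 + 3*d^3 - 16*d^2 + 12*d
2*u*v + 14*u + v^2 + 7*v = (2*u + v)*(v + 7)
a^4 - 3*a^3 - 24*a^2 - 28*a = a*(a - 7)*(a + 2)^2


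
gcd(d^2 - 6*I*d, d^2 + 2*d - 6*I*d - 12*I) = d - 6*I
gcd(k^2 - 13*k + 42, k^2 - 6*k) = k - 6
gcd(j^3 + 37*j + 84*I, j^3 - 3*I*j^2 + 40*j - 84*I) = j - 7*I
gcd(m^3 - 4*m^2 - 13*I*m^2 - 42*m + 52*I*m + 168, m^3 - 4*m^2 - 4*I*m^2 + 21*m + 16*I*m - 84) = m^2 + m*(-4 - 7*I) + 28*I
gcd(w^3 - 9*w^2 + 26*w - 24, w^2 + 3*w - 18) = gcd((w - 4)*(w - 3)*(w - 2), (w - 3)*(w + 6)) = w - 3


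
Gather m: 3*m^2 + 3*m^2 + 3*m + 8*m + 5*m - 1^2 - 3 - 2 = 6*m^2 + 16*m - 6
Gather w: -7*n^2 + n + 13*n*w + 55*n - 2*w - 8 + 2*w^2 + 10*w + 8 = -7*n^2 + 56*n + 2*w^2 + w*(13*n + 8)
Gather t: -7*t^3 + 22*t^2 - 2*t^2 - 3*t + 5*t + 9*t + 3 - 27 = -7*t^3 + 20*t^2 + 11*t - 24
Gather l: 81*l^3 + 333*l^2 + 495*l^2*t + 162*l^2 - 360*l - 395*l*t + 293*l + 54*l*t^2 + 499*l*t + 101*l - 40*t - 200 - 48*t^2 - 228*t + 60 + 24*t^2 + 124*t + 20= 81*l^3 + l^2*(495*t + 495) + l*(54*t^2 + 104*t + 34) - 24*t^2 - 144*t - 120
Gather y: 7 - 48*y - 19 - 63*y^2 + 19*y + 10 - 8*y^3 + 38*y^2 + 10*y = -8*y^3 - 25*y^2 - 19*y - 2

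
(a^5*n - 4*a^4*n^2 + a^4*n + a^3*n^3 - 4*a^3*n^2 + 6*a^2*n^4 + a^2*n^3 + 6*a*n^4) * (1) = a^5*n - 4*a^4*n^2 + a^4*n + a^3*n^3 - 4*a^3*n^2 + 6*a^2*n^4 + a^2*n^3 + 6*a*n^4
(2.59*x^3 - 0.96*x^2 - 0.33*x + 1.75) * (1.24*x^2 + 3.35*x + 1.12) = 3.2116*x^5 + 7.4861*x^4 - 0.7244*x^3 - 0.0107000000000004*x^2 + 5.4929*x + 1.96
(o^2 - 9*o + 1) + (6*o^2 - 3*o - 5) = 7*o^2 - 12*o - 4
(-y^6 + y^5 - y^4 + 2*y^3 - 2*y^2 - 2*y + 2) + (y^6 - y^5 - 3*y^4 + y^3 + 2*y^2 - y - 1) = -4*y^4 + 3*y^3 - 3*y + 1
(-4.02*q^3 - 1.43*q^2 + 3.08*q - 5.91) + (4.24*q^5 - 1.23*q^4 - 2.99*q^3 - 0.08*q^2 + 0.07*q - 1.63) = 4.24*q^5 - 1.23*q^4 - 7.01*q^3 - 1.51*q^2 + 3.15*q - 7.54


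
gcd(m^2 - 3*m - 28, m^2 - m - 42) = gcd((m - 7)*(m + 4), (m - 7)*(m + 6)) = m - 7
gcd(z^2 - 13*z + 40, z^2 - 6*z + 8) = 1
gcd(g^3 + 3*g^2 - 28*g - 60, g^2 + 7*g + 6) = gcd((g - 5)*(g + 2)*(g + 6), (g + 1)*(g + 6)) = g + 6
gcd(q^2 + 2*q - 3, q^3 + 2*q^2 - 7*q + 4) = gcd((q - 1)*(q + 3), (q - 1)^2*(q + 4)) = q - 1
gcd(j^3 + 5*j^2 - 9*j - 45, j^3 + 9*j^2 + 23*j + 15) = j^2 + 8*j + 15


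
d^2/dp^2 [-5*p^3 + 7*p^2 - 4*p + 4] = 14 - 30*p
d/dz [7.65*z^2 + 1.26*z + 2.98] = 15.3*z + 1.26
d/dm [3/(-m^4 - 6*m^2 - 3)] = 12*m*(m^2 + 3)/(m^4 + 6*m^2 + 3)^2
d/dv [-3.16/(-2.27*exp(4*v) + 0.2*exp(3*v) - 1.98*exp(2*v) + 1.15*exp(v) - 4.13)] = (-28.6928*exp(3*v) + 1.896*exp(2*v) - 12.5136*exp(v) + 3.634)*exp(v)/(2.27*exp(4*v) - 0.2*exp(3*v) + 1.98*exp(2*v) - 1.15*exp(v) + 4.13)^2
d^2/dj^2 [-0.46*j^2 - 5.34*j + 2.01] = -0.920000000000000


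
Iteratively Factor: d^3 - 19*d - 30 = (d + 2)*(d^2 - 2*d - 15) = (d + 2)*(d + 3)*(d - 5)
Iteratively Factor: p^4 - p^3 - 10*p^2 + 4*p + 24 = (p + 2)*(p^3 - 3*p^2 - 4*p + 12) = (p - 2)*(p + 2)*(p^2 - p - 6) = (p - 3)*(p - 2)*(p + 2)*(p + 2)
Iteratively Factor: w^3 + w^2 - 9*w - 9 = (w - 3)*(w^2 + 4*w + 3) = (w - 3)*(w + 1)*(w + 3)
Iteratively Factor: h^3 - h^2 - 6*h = (h - 3)*(h^2 + 2*h) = h*(h - 3)*(h + 2)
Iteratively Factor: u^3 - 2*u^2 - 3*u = (u)*(u^2 - 2*u - 3) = u*(u - 3)*(u + 1)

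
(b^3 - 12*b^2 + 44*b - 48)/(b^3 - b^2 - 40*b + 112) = (b^2 - 8*b + 12)/(b^2 + 3*b - 28)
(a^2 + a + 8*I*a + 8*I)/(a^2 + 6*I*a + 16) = (a + 1)/(a - 2*I)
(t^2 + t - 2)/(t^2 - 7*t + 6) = (t + 2)/(t - 6)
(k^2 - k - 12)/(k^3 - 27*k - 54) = (k - 4)/(k^2 - 3*k - 18)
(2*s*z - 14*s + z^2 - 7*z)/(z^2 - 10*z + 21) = (2*s + z)/(z - 3)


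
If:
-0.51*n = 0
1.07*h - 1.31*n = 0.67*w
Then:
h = 0.626168224299065*w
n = 0.00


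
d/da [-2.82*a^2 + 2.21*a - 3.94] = 2.21 - 5.64*a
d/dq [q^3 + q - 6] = 3*q^2 + 1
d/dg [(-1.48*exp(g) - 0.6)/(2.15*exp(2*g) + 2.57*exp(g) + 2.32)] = (3.182*exp(2*g) + 2.58*exp(g) - 1.8916)*exp(g)/(4.6225*exp(4*g) + 11.051*exp(3*g) + 16.5809*exp(2*g) + 11.9248*exp(g) + 5.3824)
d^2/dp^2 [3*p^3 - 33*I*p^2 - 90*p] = 18*p - 66*I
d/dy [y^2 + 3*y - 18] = 2*y + 3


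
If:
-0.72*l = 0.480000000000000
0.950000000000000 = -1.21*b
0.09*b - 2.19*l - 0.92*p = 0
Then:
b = -0.79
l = -0.67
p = 1.51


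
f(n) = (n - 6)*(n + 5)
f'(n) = 2*n - 1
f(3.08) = -23.59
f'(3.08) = 5.16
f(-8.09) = 43.54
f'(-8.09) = -17.18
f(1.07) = -29.93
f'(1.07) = 1.14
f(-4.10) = -9.09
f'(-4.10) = -9.20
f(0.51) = -30.25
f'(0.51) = 0.02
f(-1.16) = -27.49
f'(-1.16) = -3.32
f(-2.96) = -18.28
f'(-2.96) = -6.92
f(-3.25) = -16.19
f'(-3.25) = -7.50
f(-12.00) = 126.00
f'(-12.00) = -25.00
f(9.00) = 42.00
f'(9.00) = 17.00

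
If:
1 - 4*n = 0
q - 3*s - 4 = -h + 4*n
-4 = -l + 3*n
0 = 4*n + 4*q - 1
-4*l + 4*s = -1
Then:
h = 37/2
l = 19/4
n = 1/4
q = 0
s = 9/2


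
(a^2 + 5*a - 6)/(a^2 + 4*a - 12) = (a - 1)/(a - 2)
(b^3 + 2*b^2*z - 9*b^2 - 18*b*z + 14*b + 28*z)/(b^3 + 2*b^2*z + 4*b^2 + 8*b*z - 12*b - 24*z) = (b - 7)/(b + 6)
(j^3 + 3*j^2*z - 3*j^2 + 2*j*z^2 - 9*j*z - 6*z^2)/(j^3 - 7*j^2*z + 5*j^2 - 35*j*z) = (j^3 + 3*j^2*z - 3*j^2 + 2*j*z^2 - 9*j*z - 6*z^2)/(j*(j^2 - 7*j*z + 5*j - 35*z))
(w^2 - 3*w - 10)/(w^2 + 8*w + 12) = (w - 5)/(w + 6)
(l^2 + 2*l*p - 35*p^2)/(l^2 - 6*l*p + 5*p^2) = (-l - 7*p)/(-l + p)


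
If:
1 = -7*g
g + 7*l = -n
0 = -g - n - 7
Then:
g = -1/7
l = 1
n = -48/7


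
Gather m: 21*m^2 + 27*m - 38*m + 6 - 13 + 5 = 21*m^2 - 11*m - 2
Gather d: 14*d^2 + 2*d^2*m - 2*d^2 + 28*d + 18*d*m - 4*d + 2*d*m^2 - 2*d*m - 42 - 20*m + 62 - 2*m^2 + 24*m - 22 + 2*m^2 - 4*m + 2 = d^2*(2*m + 12) + d*(2*m^2 + 16*m + 24)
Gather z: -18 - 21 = -39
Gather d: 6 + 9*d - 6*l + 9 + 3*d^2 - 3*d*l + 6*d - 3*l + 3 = 3*d^2 + d*(15 - 3*l) - 9*l + 18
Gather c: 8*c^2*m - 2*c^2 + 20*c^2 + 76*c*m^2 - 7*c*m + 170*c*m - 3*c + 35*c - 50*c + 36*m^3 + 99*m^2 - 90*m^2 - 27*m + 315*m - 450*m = c^2*(8*m + 18) + c*(76*m^2 + 163*m - 18) + 36*m^3 + 9*m^2 - 162*m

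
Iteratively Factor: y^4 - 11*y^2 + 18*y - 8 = (y - 2)*(y^3 + 2*y^2 - 7*y + 4) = (y - 2)*(y - 1)*(y^2 + 3*y - 4) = (y - 2)*(y - 1)*(y + 4)*(y - 1)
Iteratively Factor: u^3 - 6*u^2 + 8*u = (u)*(u^2 - 6*u + 8) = u*(u - 4)*(u - 2)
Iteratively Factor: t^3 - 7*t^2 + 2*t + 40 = (t - 4)*(t^2 - 3*t - 10) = (t - 4)*(t + 2)*(t - 5)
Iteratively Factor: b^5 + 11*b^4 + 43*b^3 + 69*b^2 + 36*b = (b)*(b^4 + 11*b^3 + 43*b^2 + 69*b + 36) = b*(b + 4)*(b^3 + 7*b^2 + 15*b + 9) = b*(b + 3)*(b + 4)*(b^2 + 4*b + 3) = b*(b + 1)*(b + 3)*(b + 4)*(b + 3)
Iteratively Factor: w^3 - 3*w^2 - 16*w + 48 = (w + 4)*(w^2 - 7*w + 12) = (w - 4)*(w + 4)*(w - 3)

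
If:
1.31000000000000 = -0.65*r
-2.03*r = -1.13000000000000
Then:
No Solution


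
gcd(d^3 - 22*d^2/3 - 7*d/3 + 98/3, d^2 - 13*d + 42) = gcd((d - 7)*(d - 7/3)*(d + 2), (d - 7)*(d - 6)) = d - 7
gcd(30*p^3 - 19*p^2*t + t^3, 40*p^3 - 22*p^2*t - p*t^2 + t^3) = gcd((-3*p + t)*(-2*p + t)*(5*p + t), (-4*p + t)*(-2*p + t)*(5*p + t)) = 10*p^2 - 3*p*t - t^2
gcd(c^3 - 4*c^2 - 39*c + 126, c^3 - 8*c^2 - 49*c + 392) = c - 7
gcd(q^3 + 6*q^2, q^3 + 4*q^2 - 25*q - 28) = 1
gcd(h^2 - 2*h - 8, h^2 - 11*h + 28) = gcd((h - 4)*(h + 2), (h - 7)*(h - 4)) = h - 4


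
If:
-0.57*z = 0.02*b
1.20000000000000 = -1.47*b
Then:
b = -0.82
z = 0.03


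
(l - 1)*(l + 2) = l^2 + l - 2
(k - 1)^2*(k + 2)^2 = k^4 + 2*k^3 - 3*k^2 - 4*k + 4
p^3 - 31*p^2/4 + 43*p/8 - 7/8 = (p - 7)*(p - 1/2)*(p - 1/4)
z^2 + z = z*(z + 1)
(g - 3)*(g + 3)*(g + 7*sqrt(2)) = g^3 + 7*sqrt(2)*g^2 - 9*g - 63*sqrt(2)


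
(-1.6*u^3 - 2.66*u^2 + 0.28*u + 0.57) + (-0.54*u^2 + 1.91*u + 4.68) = -1.6*u^3 - 3.2*u^2 + 2.19*u + 5.25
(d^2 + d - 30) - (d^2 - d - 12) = 2*d - 18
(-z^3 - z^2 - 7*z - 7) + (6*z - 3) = -z^3 - z^2 - z - 10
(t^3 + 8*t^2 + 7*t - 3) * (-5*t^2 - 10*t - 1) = -5*t^5 - 50*t^4 - 116*t^3 - 63*t^2 + 23*t + 3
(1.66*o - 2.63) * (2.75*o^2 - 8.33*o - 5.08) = 4.565*o^3 - 21.0603*o^2 + 13.4751*o + 13.3604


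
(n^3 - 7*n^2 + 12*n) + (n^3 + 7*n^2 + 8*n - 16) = 2*n^3 + 20*n - 16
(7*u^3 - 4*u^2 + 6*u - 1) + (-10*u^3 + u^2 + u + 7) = -3*u^3 - 3*u^2 + 7*u + 6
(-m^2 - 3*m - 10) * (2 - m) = m^3 + m^2 + 4*m - 20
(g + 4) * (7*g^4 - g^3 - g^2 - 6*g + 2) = 7*g^5 + 27*g^4 - 5*g^3 - 10*g^2 - 22*g + 8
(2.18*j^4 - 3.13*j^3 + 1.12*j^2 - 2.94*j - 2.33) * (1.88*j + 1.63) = 4.0984*j^5 - 2.331*j^4 - 2.9963*j^3 - 3.7016*j^2 - 9.1726*j - 3.7979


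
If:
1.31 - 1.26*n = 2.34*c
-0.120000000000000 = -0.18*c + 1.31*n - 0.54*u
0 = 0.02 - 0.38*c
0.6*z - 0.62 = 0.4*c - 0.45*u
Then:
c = 0.05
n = 0.94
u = 2.49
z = -0.80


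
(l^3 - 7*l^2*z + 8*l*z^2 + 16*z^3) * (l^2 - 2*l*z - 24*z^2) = l^5 - 9*l^4*z - 2*l^3*z^2 + 168*l^2*z^3 - 224*l*z^4 - 384*z^5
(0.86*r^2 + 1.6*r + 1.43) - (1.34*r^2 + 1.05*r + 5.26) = -0.48*r^2 + 0.55*r - 3.83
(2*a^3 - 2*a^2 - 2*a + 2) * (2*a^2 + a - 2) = 4*a^5 - 2*a^4 - 10*a^3 + 6*a^2 + 6*a - 4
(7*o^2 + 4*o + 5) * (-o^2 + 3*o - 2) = -7*o^4 + 17*o^3 - 7*o^2 + 7*o - 10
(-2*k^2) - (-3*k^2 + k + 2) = k^2 - k - 2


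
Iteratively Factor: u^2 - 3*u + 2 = (u - 2)*(u - 1)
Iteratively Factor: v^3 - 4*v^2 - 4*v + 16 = (v - 2)*(v^2 - 2*v - 8) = (v - 4)*(v - 2)*(v + 2)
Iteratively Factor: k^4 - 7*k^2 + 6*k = (k)*(k^3 - 7*k + 6) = k*(k - 2)*(k^2 + 2*k - 3) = k*(k - 2)*(k + 3)*(k - 1)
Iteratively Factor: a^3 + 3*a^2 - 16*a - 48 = (a + 4)*(a^2 - a - 12) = (a + 3)*(a + 4)*(a - 4)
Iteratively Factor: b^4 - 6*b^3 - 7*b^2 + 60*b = (b + 3)*(b^3 - 9*b^2 + 20*b) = (b - 5)*(b + 3)*(b^2 - 4*b) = (b - 5)*(b - 4)*(b + 3)*(b)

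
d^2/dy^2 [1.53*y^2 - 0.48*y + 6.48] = 3.06000000000000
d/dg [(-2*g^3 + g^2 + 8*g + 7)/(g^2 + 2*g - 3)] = 2*(-g^4 - 4*g^3 + 6*g^2 - 10*g - 19)/(g^4 + 4*g^3 - 2*g^2 - 12*g + 9)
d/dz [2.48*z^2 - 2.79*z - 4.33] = 4.96*z - 2.79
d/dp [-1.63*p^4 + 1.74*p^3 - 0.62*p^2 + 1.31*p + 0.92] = -6.52*p^3 + 5.22*p^2 - 1.24*p + 1.31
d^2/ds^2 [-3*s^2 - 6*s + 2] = -6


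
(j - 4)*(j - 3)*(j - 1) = j^3 - 8*j^2 + 19*j - 12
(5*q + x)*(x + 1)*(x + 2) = 5*q*x^2 + 15*q*x + 10*q + x^3 + 3*x^2 + 2*x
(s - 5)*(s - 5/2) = s^2 - 15*s/2 + 25/2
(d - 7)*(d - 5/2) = d^2 - 19*d/2 + 35/2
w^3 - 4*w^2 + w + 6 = (w - 3)*(w - 2)*(w + 1)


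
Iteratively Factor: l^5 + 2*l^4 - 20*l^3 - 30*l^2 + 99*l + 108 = (l + 3)*(l^4 - l^3 - 17*l^2 + 21*l + 36) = (l + 1)*(l + 3)*(l^3 - 2*l^2 - 15*l + 36) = (l - 3)*(l + 1)*(l + 3)*(l^2 + l - 12) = (l - 3)*(l + 1)*(l + 3)*(l + 4)*(l - 3)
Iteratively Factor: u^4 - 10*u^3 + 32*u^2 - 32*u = (u - 2)*(u^3 - 8*u^2 + 16*u) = u*(u - 2)*(u^2 - 8*u + 16) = u*(u - 4)*(u - 2)*(u - 4)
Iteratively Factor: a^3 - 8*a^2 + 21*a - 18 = (a - 3)*(a^2 - 5*a + 6) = (a - 3)^2*(a - 2)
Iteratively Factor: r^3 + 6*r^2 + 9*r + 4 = (r + 1)*(r^2 + 5*r + 4) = (r + 1)*(r + 4)*(r + 1)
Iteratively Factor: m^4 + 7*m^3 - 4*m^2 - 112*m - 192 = (m - 4)*(m^3 + 11*m^2 + 40*m + 48) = (m - 4)*(m + 4)*(m^2 + 7*m + 12) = (m - 4)*(m + 4)^2*(m + 3)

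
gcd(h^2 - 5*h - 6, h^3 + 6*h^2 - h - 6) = h + 1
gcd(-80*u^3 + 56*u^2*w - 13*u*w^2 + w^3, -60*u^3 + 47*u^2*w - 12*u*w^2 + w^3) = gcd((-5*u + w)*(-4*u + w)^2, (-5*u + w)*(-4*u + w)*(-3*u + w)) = 20*u^2 - 9*u*w + w^2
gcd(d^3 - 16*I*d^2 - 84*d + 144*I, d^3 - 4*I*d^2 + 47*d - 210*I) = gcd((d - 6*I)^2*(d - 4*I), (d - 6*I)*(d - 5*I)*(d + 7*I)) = d - 6*I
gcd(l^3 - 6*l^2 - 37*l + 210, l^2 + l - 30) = l^2 + l - 30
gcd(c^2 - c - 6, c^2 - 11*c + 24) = c - 3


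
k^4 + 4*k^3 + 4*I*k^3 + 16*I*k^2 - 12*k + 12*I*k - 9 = (k + 1)*(k + 3)*(k + I)*(k + 3*I)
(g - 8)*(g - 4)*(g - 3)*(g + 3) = g^4 - 12*g^3 + 23*g^2 + 108*g - 288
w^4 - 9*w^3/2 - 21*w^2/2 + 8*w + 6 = (w - 6)*(w - 1)*(w + 1/2)*(w + 2)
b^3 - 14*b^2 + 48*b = b*(b - 8)*(b - 6)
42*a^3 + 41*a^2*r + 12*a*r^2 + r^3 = (2*a + r)*(3*a + r)*(7*a + r)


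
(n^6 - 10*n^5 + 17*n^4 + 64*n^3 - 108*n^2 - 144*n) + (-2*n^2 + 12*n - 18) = n^6 - 10*n^5 + 17*n^4 + 64*n^3 - 110*n^2 - 132*n - 18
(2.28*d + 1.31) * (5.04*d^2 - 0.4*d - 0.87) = 11.4912*d^3 + 5.6904*d^2 - 2.5076*d - 1.1397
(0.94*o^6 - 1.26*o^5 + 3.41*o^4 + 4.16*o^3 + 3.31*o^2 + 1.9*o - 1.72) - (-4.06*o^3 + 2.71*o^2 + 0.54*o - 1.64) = 0.94*o^6 - 1.26*o^5 + 3.41*o^4 + 8.22*o^3 + 0.6*o^2 + 1.36*o - 0.0800000000000001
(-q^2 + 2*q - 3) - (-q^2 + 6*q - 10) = 7 - 4*q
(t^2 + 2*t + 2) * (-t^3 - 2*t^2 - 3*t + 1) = -t^5 - 4*t^4 - 9*t^3 - 9*t^2 - 4*t + 2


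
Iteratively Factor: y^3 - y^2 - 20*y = (y + 4)*(y^2 - 5*y) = (y - 5)*(y + 4)*(y)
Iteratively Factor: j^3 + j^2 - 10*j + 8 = (j - 2)*(j^2 + 3*j - 4) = (j - 2)*(j - 1)*(j + 4)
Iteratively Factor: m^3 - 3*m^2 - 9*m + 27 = (m - 3)*(m^2 - 9) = (m - 3)*(m + 3)*(m - 3)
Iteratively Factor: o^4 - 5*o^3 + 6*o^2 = (o - 3)*(o^3 - 2*o^2) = (o - 3)*(o - 2)*(o^2) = o*(o - 3)*(o - 2)*(o)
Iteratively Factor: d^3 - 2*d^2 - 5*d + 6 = (d - 1)*(d^2 - d - 6) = (d - 3)*(d - 1)*(d + 2)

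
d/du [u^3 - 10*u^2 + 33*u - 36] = 3*u^2 - 20*u + 33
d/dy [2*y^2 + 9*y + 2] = 4*y + 9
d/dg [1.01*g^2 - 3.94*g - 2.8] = 2.02*g - 3.94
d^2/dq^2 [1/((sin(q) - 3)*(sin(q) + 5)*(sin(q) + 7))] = (-9*sin(q)^6 - 99*sin(q)^5 - 310*sin(q)^4 - 774*sin(q)^3 - 3301*sin(q)^2 + 681*sin(q) + 1892)/((sin(q) - 3)^3*(sin(q) + 5)^3*(sin(q) + 7)^3)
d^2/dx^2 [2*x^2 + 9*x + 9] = 4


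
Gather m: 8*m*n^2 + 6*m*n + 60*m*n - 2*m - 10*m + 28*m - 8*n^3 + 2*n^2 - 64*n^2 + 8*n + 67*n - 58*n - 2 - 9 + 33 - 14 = m*(8*n^2 + 66*n + 16) - 8*n^3 - 62*n^2 + 17*n + 8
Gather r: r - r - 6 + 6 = 0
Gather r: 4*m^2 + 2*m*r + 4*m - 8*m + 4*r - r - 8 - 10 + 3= 4*m^2 - 4*m + r*(2*m + 3) - 15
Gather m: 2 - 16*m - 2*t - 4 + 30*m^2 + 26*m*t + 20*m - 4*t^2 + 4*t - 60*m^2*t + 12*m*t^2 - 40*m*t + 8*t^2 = m^2*(30 - 60*t) + m*(12*t^2 - 14*t + 4) + 4*t^2 + 2*t - 2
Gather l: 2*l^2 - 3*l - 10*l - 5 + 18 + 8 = 2*l^2 - 13*l + 21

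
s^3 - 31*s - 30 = (s - 6)*(s + 1)*(s + 5)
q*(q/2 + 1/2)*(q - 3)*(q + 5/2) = q^4/2 + q^3/4 - 4*q^2 - 15*q/4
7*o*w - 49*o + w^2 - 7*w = (7*o + w)*(w - 7)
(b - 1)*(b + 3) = b^2 + 2*b - 3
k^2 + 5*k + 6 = (k + 2)*(k + 3)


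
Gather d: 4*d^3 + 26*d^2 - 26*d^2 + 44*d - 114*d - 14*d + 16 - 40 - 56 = 4*d^3 - 84*d - 80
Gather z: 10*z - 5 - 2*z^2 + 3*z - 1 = -2*z^2 + 13*z - 6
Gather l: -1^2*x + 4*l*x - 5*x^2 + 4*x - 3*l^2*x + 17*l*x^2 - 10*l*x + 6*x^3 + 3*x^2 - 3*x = -3*l^2*x + l*(17*x^2 - 6*x) + 6*x^3 - 2*x^2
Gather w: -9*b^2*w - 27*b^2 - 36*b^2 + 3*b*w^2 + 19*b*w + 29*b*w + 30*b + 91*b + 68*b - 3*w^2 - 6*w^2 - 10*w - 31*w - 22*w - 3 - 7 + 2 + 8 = -63*b^2 + 189*b + w^2*(3*b - 9) + w*(-9*b^2 + 48*b - 63)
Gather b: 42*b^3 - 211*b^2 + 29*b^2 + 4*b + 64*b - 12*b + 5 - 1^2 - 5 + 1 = 42*b^3 - 182*b^2 + 56*b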